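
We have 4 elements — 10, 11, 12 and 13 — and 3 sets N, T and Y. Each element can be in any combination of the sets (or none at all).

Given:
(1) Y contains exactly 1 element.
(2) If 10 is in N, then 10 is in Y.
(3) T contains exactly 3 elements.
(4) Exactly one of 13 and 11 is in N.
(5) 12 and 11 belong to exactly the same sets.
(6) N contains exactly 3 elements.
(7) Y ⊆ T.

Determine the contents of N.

N = {10, 11, 12}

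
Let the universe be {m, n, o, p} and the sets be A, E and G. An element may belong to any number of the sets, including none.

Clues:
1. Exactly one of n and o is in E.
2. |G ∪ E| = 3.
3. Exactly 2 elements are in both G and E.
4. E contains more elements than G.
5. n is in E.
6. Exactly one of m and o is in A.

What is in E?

E = {m, n, p}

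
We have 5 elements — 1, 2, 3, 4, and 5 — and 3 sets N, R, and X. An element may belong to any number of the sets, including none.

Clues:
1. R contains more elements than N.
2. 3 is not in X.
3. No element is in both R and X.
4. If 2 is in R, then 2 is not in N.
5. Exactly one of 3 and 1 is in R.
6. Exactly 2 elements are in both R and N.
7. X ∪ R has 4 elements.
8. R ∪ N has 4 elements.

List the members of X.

From (2): 3 ∉ X.
Suppose 1 ∈ X: no assignment then satisfies all the clues, so 1 ∉ X.

X = {}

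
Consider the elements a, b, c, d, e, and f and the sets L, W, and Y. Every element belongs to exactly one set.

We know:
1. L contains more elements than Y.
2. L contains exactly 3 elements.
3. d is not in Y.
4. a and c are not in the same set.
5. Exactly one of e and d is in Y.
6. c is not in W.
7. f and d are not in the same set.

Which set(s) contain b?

From (3): d ∉ Y.
From (6): c ∉ W.
(5) (exactly one): e ∈ Y.
Suppose b ∉ L: no assignment then satisfies all the clues, so b ∈ L.

b: L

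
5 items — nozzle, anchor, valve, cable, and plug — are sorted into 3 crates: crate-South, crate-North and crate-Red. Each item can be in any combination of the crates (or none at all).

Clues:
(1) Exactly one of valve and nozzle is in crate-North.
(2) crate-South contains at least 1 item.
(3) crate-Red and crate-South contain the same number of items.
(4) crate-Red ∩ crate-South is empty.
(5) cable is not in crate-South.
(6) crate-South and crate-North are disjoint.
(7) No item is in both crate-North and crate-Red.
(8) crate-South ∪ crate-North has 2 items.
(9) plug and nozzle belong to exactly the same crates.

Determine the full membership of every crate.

crate-South = {anchor}; crate-North = {valve}; crate-Red = {cable}

From (5): cable ∉ crate-South.
Suppose nozzle ∈ crate-South: no assignment then satisfies all the clues, so nozzle ∉ crate-South.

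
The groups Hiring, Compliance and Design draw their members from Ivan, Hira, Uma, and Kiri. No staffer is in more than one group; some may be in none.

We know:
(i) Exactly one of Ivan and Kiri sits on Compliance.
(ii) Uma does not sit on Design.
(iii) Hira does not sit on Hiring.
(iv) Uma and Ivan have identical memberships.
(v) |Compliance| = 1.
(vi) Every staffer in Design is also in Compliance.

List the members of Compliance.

From (ii): Uma ∉ Design.
From (iii): Hira ∉ Hiring.
(iv): Ivan matches Uma: Ivan ∉ Design.
Suppose Ivan ∈ Compliance: no assignment then satisfies all the clues, so Ivan ∉ Compliance.

Compliance = {Kiri}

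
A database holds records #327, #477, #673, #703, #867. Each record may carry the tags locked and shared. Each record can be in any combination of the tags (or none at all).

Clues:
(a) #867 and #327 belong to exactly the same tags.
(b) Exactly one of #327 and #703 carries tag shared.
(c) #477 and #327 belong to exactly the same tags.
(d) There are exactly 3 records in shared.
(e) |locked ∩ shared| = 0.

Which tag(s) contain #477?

#477: shared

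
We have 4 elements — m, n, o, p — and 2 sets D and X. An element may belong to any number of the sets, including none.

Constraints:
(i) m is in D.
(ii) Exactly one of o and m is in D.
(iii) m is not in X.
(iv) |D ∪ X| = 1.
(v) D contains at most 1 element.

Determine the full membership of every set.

D = {m}; X = {}

From (i): m ∈ D.
From (iii): m ∉ X.
(ii) (exactly one): o ∉ D.
(v): D already has 1, so the rest are out.
Suppose n ∈ X: no assignment then satisfies all the clues, so n ∉ X.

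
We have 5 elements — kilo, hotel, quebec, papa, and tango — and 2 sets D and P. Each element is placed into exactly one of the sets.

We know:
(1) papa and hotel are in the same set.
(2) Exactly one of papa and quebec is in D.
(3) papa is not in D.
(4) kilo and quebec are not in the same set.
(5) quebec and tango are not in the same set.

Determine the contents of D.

From (3): papa ∉ D.
(1): hotel matches papa: hotel ∉ D.
(2) (exactly one): quebec ∈ D.
(4): kilo ∉ D.
(5): tango ∉ D.
Only one set left: kilo ∈ P.
Only one set left: hotel ∈ P.
Only one set left: papa ∈ P.
Only one set left: tango ∈ P.

D = {quebec}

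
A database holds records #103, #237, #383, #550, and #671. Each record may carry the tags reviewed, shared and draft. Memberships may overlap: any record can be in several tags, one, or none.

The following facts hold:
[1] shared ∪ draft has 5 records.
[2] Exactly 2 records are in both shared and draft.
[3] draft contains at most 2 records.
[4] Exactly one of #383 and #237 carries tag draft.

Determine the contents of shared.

shared = {#103, #237, #383, #550, #671}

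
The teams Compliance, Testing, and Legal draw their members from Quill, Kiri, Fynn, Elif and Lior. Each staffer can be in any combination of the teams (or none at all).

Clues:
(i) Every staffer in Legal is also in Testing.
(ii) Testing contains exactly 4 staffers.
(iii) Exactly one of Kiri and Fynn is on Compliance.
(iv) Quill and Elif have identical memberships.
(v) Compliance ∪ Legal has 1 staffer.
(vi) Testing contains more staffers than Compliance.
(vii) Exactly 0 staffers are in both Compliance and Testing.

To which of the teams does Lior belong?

Lior: Testing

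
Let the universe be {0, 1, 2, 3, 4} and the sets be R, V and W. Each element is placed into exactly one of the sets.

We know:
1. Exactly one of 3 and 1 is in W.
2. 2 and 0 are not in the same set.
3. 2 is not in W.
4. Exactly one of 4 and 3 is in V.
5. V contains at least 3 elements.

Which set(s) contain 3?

3: W

From (3): 2 ∉ W.
Suppose 3 ∈ R: no assignment then satisfies all the clues, so 3 ∉ R.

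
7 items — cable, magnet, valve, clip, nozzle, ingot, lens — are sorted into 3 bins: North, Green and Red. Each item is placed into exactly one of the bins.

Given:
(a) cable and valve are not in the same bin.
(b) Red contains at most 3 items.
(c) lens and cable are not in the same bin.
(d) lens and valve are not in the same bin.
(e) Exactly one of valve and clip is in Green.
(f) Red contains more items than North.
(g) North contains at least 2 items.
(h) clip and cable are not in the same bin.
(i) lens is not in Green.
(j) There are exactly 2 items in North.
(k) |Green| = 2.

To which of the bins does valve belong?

From (i): lens ∉ Green.
Suppose valve ∈ North: no assignment then satisfies all the clues, so valve ∉ North.

valve: Green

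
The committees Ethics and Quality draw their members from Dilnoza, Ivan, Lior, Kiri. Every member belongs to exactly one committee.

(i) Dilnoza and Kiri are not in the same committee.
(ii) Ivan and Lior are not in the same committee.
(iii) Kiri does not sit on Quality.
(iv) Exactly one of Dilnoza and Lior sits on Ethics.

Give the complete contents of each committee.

From (iii): Kiri ∉ Quality.
Only one committee left: Kiri ∈ Ethics.
(i): Dilnoza ∉ Ethics.
(iv) (exactly one): Lior ∈ Ethics.
Only one committee left: Dilnoza ∈ Quality.
(ii): Ivan ∉ Ethics.
Only one committee left: Ivan ∈ Quality.

Ethics = {Kiri, Lior}; Quality = {Dilnoza, Ivan}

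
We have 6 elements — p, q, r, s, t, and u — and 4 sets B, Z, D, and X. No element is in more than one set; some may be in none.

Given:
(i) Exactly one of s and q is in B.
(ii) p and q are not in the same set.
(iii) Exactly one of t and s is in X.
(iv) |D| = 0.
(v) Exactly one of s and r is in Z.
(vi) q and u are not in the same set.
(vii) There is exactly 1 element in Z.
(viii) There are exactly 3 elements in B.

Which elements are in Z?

Z = {r}

(iv): D already has 0, so the rest are out.
Suppose p ∈ Z: no assignment then satisfies all the clues, so p ∉ Z.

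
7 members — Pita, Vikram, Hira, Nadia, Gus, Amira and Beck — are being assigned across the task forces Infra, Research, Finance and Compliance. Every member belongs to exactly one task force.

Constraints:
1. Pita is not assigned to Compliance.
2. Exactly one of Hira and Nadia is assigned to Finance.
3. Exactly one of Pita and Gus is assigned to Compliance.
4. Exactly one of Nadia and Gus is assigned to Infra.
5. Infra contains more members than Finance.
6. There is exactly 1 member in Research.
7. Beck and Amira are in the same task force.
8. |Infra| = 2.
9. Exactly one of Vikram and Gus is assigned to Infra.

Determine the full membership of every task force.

Infra = {Nadia, Vikram}; Research = {Pita}; Finance = {Hira}; Compliance = {Amira, Beck, Gus}

From (1): Pita ∉ Compliance.
(3) (exactly one): Gus ∈ Compliance.
(4) (exactly one): Nadia ∈ Infra.
(9) (exactly one): Vikram ∈ Infra.
(2) (exactly one): Hira ∈ Finance.
(8): Infra already has 2, so the rest are out.
Suppose Pita ∉ Research: no assignment then satisfies all the clues, so Pita ∈ Research.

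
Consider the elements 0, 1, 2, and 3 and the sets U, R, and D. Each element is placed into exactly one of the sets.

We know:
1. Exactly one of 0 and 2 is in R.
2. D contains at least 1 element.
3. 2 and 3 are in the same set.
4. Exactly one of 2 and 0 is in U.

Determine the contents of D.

D = {1}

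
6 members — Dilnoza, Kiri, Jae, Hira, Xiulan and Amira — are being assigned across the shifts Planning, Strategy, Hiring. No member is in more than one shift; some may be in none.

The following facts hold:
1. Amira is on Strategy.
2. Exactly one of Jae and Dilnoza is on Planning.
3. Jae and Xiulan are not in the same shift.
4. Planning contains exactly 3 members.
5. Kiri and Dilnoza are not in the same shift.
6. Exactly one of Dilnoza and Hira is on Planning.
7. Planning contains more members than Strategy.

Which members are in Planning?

Planning = {Hira, Jae, Kiri}

From (1): Amira ∈ Strategy.
Suppose Dilnoza ∈ Planning: no assignment then satisfies all the clues, so Dilnoza ∉ Planning.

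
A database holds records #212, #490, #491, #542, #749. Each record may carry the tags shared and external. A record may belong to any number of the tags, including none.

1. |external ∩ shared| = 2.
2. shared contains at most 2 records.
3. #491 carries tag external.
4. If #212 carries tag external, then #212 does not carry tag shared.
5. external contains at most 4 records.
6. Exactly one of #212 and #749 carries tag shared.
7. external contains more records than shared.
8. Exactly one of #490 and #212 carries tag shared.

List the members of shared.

shared = {#490, #749}

From (3): #491 ∈ external.
Suppose #212 ∈ shared: no assignment then satisfies all the clues, so #212 ∉ shared.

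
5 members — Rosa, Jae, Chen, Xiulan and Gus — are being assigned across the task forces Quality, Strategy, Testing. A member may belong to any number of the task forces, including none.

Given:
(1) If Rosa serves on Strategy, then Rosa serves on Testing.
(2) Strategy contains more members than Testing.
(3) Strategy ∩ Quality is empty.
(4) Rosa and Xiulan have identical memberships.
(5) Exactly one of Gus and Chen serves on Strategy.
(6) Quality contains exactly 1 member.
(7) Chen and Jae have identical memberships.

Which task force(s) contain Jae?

Jae: Strategy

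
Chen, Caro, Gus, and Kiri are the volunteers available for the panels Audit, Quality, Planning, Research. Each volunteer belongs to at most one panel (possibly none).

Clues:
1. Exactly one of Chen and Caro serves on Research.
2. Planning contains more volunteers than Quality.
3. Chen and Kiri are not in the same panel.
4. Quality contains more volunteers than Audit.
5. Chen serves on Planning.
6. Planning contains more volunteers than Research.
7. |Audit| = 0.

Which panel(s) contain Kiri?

Kiri: Quality

From (5): Chen ∈ Planning.
(1) (exactly one): Caro ∈ Research.
(3): Kiri ∉ Planning.
(7): Audit already has 0, so the rest are out.
Suppose Kiri ∉ Quality: no assignment then satisfies all the clues, so Kiri ∈ Quality.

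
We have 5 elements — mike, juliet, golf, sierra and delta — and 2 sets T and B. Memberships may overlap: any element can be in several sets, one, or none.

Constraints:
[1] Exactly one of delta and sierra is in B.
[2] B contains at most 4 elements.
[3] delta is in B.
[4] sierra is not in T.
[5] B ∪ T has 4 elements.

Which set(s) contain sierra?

sierra: none

From (3): delta ∈ B.
From (4): sierra ∉ T.
(1) (exactly one): sierra ∉ B.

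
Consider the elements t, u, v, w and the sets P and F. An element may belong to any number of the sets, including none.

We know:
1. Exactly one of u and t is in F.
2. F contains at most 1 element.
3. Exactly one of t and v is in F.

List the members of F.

F = {t}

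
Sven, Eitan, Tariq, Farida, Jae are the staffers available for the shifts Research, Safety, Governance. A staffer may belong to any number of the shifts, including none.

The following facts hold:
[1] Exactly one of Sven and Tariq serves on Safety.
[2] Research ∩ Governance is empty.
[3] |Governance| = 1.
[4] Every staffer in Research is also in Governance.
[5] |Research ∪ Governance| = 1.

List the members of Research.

Research = {}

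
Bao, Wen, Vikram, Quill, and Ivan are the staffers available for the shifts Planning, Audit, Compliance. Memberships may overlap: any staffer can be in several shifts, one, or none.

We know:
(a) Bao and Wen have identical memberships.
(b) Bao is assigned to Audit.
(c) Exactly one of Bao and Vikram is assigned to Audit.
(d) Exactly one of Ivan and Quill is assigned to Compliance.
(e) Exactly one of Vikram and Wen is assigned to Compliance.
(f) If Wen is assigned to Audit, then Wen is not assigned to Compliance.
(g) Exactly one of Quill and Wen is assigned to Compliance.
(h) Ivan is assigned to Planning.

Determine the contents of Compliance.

From (b): Bao ∈ Audit.
From (h): Ivan ∈ Planning.
(a): Wen matches Bao: Wen ∈ Audit.
(c) (exactly one): Vikram ∉ Audit.
(f): Wen ∉ Compliance.
(g) (exactly one): Quill ∈ Compliance.
(a): Bao matches Wen: Bao ∉ Compliance.
(d) (exactly one): Ivan ∉ Compliance.
(e) (exactly one): Vikram ∈ Compliance.

Compliance = {Quill, Vikram}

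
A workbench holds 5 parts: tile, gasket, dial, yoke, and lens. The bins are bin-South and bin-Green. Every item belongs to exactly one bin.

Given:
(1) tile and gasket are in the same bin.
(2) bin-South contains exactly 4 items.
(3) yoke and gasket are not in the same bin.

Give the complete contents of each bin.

bin-South = {dial, gasket, lens, tile}; bin-Green = {yoke}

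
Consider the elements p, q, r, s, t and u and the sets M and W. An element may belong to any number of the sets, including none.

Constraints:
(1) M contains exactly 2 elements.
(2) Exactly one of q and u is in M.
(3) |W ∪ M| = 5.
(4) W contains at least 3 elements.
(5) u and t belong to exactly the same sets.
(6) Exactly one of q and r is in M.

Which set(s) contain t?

t: W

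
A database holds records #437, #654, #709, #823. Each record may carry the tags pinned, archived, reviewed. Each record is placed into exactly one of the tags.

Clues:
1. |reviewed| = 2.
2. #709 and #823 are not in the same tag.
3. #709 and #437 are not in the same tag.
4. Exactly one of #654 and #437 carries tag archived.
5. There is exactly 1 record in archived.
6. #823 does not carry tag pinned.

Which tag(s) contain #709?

#709: pinned

From (6): #823 ∉ pinned.
Suppose #709 ∉ pinned: no assignment then satisfies all the clues, so #709 ∈ pinned.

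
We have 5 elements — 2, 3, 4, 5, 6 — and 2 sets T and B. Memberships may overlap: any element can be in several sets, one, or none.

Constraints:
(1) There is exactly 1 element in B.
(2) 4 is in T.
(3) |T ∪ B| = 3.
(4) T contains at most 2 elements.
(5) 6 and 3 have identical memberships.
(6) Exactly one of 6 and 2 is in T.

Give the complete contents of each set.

T = {2, 4}; B = {5}

From (2): 4 ∈ T.
Suppose 2 ∉ T: no assignment then satisfies all the clues, so 2 ∈ T.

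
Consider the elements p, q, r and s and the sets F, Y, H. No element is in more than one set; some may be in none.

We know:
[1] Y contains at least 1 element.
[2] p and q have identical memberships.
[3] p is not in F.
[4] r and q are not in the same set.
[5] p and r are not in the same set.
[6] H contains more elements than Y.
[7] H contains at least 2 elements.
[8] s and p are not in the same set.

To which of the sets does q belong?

q: H

From (3): p ∉ F.
(2): q matches p: q ∉ F.
Suppose q ∈ Y: no assignment then satisfies all the clues, so q ∉ Y.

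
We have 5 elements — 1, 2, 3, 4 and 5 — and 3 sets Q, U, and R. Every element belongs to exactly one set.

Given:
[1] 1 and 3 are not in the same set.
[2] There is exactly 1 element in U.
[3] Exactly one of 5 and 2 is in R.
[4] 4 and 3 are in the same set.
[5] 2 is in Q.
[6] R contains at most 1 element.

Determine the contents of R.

R = {5}

From (5): 2 ∈ Q.
(3) (exactly one): 5 ∈ R.
(6): R already has 1, so the rest are out.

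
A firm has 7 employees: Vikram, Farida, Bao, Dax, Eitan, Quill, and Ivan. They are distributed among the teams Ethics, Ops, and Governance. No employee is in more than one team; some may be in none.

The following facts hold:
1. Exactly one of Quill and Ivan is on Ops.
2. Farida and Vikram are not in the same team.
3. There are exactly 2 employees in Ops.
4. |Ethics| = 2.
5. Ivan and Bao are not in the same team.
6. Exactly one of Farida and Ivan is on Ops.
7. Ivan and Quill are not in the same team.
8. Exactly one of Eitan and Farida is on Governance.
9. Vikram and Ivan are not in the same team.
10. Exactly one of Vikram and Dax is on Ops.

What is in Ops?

Ops = {Dax, Ivan}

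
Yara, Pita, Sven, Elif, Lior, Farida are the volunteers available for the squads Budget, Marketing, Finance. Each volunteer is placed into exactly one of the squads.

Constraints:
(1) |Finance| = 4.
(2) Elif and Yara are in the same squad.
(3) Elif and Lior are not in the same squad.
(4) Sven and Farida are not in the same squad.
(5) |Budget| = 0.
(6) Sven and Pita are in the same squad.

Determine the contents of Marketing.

Marketing = {Farida, Lior}

(5): Budget already has 0, so the rest are out.
Suppose Yara ∈ Marketing: no assignment then satisfies all the clues, so Yara ∉ Marketing.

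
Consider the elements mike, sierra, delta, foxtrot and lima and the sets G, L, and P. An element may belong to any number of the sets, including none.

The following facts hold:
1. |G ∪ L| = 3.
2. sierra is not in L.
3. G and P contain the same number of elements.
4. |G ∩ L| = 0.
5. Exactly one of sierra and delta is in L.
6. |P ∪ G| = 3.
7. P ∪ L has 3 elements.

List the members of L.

L = {delta}

From (2): sierra ∉ L.
(5) (exactly one): delta ∈ L.
Suppose mike ∈ L: no assignment then satisfies all the clues, so mike ∉ L.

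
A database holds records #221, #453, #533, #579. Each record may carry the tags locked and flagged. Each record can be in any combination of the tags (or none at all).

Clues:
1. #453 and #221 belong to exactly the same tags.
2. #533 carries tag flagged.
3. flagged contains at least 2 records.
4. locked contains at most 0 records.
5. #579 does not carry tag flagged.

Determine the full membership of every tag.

locked = {}; flagged = {#221, #453, #533}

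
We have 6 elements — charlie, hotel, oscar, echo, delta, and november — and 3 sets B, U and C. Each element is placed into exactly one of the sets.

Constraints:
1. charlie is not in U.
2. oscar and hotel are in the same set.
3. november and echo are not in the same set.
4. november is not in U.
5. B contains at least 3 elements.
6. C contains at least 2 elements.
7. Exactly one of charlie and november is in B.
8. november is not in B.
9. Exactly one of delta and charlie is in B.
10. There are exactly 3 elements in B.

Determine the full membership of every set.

B = {charlie, hotel, oscar}; U = {echo}; C = {delta, november}

From (1): charlie ∉ U.
From (4): november ∉ U.
From (8): november ∉ B.
(7) (exactly one): charlie ∈ B.
(9) (exactly one): delta ∉ B.
Only one set left: november ∈ C.
(3): echo ∉ C.
Suppose hotel ∉ B: no assignment then satisfies all the clues, so hotel ∈ B.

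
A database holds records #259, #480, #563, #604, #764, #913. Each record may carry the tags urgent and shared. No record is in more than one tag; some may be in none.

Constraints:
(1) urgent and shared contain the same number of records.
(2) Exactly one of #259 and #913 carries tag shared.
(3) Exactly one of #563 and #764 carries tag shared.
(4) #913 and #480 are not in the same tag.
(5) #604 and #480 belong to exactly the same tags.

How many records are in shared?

2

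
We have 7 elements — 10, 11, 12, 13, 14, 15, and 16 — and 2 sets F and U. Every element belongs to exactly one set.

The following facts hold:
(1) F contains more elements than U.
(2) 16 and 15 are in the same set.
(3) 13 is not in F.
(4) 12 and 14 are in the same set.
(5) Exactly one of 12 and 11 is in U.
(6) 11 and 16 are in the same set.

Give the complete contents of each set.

F = {10, 11, 15, 16}; U = {12, 13, 14}

From (3): 13 ∉ F.
Only one set left: 13 ∈ U.
Suppose 10 ∉ F: no assignment then satisfies all the clues, so 10 ∈ F.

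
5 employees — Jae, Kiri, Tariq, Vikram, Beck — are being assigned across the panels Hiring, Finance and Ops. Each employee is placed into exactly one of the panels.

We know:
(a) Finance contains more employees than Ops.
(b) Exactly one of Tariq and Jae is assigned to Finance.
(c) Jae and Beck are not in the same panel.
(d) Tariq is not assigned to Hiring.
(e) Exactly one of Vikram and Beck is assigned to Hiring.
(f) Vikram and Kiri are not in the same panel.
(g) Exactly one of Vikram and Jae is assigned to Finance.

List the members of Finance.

Finance = {Tariq, Vikram}

From (d): Tariq ∉ Hiring.
Suppose Jae ∈ Finance: no assignment then satisfies all the clues, so Jae ∉ Finance.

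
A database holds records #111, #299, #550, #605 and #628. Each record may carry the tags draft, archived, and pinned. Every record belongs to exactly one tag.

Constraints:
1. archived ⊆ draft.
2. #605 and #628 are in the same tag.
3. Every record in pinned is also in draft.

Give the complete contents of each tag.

draft = {#111, #299, #550, #605, #628}; archived = {}; pinned = {}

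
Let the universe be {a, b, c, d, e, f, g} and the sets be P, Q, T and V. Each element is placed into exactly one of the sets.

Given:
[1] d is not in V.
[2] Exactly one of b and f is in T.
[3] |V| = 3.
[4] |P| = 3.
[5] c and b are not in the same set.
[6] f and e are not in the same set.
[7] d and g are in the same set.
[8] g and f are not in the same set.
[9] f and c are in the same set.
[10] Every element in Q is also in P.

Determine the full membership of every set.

P = {d, e, g}; Q = {}; T = {b}; V = {a, c, f}

From (1): d ∉ V.
(7): g matches d: g ∉ V.
Suppose a ∈ P: no assignment then satisfies all the clues, so a ∉ P.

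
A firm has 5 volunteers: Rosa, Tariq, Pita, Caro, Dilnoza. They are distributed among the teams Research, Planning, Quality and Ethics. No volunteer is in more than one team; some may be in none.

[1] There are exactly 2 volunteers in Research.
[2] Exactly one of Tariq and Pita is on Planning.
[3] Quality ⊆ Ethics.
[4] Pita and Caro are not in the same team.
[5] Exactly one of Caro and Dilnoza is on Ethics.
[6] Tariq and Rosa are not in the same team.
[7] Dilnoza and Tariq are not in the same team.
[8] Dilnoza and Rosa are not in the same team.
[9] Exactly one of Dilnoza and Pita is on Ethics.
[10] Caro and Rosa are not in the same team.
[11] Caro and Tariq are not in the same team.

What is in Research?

Research = {Pita, Rosa}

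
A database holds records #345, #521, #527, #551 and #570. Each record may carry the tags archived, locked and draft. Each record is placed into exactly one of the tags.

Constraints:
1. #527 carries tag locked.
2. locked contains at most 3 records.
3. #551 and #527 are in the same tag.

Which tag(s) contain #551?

#551: locked

From (1): #527 ∈ locked.
(3): #551 matches #527: #551 ∉ archived.
(3): #551 matches #527: #551 ∈ locked.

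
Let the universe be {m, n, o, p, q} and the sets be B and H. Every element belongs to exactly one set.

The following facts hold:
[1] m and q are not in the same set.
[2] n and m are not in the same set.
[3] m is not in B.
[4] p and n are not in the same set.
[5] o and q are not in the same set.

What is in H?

From (3): m ∉ B.
Only one set left: m ∈ H.
(1): q ∉ H.
(2): n ∉ H.
Only one set left: n ∈ B.
Only one set left: q ∈ B.
(4): p ∉ B.
(5): o ∉ B.
Only one set left: o ∈ H.
Only one set left: p ∈ H.

H = {m, o, p}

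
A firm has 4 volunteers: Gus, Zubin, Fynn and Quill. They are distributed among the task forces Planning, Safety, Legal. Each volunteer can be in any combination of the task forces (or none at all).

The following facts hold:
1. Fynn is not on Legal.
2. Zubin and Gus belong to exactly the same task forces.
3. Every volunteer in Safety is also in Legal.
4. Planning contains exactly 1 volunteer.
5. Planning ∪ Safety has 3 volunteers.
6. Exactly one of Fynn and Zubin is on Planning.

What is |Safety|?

2

From (1): Fynn ∉ Legal.
(3) contrapositive: Fynn ∉ Safety.
Suppose Gus ∈ Planning: no assignment then satisfies all the clues, so Gus ∉ Planning.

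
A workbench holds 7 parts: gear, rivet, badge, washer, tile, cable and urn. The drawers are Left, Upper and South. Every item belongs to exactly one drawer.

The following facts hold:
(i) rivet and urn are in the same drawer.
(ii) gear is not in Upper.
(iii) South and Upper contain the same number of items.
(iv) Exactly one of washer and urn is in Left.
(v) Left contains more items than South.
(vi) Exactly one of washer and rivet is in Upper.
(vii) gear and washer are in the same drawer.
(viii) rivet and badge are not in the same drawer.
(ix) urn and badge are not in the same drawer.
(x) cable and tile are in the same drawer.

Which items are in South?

South = {cable, tile}

From (ii): gear ∉ Upper.
(vii): washer matches gear: washer ∉ Upper.
(vi) (exactly one): rivet ∈ Upper.
(viii): badge ∉ Upper.
(i): urn matches rivet: urn ∉ Left.
(i): urn matches rivet: urn ∈ Upper.
(iv) (exactly one): washer ∈ Left.
(vii): gear matches washer: gear ∈ Left.
Suppose badge ∈ South: no assignment then satisfies all the clues, so badge ∉ South.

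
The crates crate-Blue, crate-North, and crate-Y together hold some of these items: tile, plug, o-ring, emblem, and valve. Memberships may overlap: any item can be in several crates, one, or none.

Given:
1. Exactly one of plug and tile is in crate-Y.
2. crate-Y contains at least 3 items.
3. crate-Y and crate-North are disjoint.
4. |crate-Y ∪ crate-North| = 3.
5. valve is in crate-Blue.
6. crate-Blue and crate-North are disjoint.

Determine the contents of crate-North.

crate-North = {}

From (5): valve ∈ crate-Blue.
(6) (disjoint): valve ∉ crate-North.
Suppose tile ∈ crate-North: no assignment then satisfies all the clues, so tile ∉ crate-North.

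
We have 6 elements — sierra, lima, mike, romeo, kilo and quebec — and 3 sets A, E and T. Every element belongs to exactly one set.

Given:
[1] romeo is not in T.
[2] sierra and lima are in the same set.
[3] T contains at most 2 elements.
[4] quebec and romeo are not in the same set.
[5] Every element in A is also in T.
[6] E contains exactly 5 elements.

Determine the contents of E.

From (1): romeo ∉ T.
(5) contrapositive: romeo ∉ A.
Only one set left: romeo ∈ E.
(4): quebec ∉ E.
(6): only 5 candidates remain for E, so all are in.

E = {kilo, lima, mike, romeo, sierra}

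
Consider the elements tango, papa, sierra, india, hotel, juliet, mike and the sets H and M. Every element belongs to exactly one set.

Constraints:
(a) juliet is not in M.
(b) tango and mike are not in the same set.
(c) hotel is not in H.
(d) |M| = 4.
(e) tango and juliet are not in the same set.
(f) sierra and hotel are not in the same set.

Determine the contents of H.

From (a): juliet ∉ M.
From (c): hotel ∉ H.
Only one set left: hotel ∈ M.
Only one set left: juliet ∈ H.
(e): tango ∉ H.
(f): sierra ∉ M.
Only one set left: tango ∈ M.
Only one set left: sierra ∈ H.
(b): mike ∉ M.
(d): only 4 candidates remain for M, so all are in.
Only one set left: mike ∈ H.

H = {juliet, mike, sierra}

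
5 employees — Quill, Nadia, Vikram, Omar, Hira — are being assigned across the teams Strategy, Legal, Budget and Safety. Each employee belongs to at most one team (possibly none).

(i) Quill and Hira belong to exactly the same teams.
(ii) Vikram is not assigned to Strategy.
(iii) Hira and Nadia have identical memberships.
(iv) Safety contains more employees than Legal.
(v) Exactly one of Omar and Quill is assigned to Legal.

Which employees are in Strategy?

Strategy = {}

From (ii): Vikram ∉ Strategy.
Suppose Quill ∈ Strategy: no assignment then satisfies all the clues, so Quill ∉ Strategy.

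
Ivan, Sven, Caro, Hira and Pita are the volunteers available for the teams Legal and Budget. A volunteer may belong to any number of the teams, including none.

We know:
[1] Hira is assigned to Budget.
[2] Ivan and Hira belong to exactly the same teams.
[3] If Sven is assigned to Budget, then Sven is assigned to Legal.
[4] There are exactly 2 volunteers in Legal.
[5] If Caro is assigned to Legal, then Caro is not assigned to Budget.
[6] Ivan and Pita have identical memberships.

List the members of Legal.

Legal = {Caro, Sven}

From (1): Hira ∈ Budget.
(2): Ivan matches Hira: Ivan ∈ Budget.
(6): Pita matches Ivan: Pita ∈ Budget.
Suppose Ivan ∈ Legal: no assignment then satisfies all the clues, so Ivan ∉ Legal.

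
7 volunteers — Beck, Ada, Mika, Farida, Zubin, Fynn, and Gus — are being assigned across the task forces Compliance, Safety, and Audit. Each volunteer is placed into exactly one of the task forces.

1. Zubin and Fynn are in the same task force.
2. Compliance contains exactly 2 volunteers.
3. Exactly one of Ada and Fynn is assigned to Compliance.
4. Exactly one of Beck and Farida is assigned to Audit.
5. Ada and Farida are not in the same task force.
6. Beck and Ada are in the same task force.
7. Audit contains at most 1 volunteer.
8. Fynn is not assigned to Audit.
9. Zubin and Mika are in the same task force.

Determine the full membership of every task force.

Compliance = {Ada, Beck}; Safety = {Fynn, Gus, Mika, Zubin}; Audit = {Farida}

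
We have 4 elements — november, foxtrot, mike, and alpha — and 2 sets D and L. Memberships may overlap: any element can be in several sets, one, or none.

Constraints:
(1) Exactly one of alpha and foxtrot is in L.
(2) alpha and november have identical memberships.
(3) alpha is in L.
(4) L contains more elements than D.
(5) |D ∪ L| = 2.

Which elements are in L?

L = {alpha, november}

From (3): alpha ∈ L.
(1) (exactly one): foxtrot ∉ L.
(2): november matches alpha: november ∈ L.
Suppose mike ∈ L: no assignment then satisfies all the clues, so mike ∉ L.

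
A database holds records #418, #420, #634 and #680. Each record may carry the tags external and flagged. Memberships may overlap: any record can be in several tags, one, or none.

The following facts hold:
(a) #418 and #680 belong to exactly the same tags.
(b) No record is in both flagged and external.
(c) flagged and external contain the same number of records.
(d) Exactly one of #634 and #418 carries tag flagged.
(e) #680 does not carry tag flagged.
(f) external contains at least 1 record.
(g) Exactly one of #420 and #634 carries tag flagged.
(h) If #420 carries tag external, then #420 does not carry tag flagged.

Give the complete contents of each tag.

external = {#420}; flagged = {#634}

From (e): #680 ∉ flagged.
(a): #418 matches #680: #418 ∉ flagged.
(d) (exactly one): #634 ∈ flagged.
(g) (exactly one): #420 ∉ flagged.
(b) (disjoint): #634 ∉ external.
Suppose #418 ∈ external: no assignment then satisfies all the clues, so #418 ∉ external.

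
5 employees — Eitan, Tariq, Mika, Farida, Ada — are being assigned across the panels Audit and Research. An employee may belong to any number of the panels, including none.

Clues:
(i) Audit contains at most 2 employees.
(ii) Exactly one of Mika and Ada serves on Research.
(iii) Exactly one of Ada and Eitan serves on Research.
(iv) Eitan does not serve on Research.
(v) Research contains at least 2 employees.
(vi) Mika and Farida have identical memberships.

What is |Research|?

2

From (iv): Eitan ∉ Research.
(iii) (exactly one): Ada ∈ Research.
(ii) (exactly one): Mika ∉ Research.
(vi): Farida matches Mika: Farida ∉ Research.
(v): only 2 candidates remain for Research, so all are in.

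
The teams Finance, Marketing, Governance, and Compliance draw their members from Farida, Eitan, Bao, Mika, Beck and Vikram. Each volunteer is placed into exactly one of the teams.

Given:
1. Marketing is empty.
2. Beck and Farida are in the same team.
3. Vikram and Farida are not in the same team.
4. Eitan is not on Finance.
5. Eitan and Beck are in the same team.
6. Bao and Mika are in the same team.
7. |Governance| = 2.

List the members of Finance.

Finance = {Vikram}

From (4): Eitan ∉ Finance.
(1): Marketing already has 0, so the rest are out.
(5): Beck matches Eitan: Beck ∉ Finance.
(2): Farida matches Beck: Farida ∉ Finance.
Suppose Bao ∈ Finance: no assignment then satisfies all the clues, so Bao ∉ Finance.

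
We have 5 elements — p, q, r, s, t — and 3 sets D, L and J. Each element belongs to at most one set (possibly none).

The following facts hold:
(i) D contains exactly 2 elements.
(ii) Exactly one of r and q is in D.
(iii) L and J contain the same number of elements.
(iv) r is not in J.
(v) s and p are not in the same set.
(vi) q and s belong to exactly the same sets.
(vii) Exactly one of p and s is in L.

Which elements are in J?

From (iv): r ∉ J.
Suppose p ∈ J: no assignment then satisfies all the clues, so p ∉ J.

J = {t}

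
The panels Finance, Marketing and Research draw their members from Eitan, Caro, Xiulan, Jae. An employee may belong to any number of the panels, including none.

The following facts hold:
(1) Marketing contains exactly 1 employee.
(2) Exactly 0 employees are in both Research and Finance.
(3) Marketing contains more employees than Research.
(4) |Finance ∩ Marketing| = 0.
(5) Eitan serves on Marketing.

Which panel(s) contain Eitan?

Eitan: Marketing

From (5): Eitan ∈ Marketing.
(1): Marketing already has 1, so the rest are out.
Suppose Eitan ∈ Finance: no assignment then satisfies all the clues, so Eitan ∉ Finance.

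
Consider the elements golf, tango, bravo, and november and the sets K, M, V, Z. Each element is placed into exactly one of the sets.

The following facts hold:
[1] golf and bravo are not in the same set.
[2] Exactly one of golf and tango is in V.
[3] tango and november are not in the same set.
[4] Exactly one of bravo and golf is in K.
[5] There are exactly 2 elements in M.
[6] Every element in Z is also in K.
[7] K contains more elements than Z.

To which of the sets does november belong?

november: M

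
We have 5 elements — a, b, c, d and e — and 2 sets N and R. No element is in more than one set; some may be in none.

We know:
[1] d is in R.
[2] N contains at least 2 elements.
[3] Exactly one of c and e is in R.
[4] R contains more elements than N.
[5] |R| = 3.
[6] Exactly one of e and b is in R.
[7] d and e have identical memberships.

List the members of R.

From (1): d ∈ R.
(7): e matches d: e ∉ N.
(7): e matches d: e ∈ R.
(3) (exactly one): c ∉ R.
(6) (exactly one): b ∉ R.
(5): only 3 candidates remain for R, so all are in.
(2): only 2 candidates remain for N, so all are in.

R = {a, d, e}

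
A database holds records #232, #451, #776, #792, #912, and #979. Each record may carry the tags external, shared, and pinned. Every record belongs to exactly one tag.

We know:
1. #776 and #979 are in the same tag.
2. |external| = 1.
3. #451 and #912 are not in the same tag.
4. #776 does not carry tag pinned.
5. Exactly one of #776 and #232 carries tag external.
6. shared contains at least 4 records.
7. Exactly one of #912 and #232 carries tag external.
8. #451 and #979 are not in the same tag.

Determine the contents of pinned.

pinned = {#451}

From (4): #776 ∉ pinned.
(1): #979 matches #776: #979 ∉ pinned.
Suppose #232 ∈ pinned: no assignment then satisfies all the clues, so #232 ∉ pinned.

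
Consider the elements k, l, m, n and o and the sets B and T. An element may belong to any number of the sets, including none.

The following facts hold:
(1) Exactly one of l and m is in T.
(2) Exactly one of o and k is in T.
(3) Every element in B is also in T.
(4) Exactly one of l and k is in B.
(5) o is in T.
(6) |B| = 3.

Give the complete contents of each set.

B = {l, n, o}; T = {l, n, o}

From (5): o ∈ T.
(2) (exactly one): k ∉ T.
(3) contrapositive: k ∉ B.
(4) (exactly one): l ∈ B.
(3) with l ∈ B: l ∈ T.
(1) (exactly one): m ∉ T.
(3) contrapositive: m ∉ B.
(6): only 3 candidates remain for B, so all are in.
(3) with n ∈ B: n ∈ T.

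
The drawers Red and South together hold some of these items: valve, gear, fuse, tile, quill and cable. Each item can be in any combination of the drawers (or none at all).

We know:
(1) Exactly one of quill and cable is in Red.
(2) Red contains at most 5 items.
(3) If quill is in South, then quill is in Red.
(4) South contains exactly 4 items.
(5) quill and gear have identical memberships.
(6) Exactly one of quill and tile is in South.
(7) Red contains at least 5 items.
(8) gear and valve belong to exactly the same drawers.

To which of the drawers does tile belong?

tile: Red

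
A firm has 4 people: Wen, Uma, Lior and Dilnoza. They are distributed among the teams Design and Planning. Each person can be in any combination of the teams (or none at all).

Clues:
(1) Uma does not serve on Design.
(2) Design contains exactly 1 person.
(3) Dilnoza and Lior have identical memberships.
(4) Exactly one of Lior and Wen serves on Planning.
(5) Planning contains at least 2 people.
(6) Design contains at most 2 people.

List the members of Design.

From (1): Uma ∉ Design.
Suppose Wen ∉ Design: no assignment then satisfies all the clues, so Wen ∈ Design.

Design = {Wen}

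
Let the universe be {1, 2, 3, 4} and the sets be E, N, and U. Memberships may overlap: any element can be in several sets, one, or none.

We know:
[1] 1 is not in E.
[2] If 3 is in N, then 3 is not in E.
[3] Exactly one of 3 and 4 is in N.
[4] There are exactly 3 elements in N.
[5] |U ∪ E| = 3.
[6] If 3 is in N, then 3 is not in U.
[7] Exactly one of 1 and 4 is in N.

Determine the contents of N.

N = {1, 2, 3}

From (1): 1 ∉ E.
Suppose 1 ∉ N: no assignment then satisfies all the clues, so 1 ∈ N.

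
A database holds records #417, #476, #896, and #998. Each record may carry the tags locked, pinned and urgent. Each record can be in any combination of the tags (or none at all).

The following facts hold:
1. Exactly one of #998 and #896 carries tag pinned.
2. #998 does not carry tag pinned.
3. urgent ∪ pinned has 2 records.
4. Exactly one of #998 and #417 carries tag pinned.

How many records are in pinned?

2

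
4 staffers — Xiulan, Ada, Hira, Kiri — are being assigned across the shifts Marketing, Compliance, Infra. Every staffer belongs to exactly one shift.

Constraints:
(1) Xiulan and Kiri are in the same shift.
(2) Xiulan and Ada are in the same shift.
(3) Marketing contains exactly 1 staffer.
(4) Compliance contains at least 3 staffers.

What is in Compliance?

Compliance = {Ada, Kiri, Xiulan}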